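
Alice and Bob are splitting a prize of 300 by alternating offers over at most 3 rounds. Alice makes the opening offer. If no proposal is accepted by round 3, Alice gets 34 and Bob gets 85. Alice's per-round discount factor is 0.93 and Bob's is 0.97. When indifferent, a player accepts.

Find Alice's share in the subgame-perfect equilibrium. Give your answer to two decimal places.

Round 3 (Alice proposes): Bob gets 85 if talks fail, so Alice offers 85 and keeps 215.
Round 2 (Bob proposes): Alice can get 215 next round, worth 0.93 × 215 = 199.95 now. Bob offers 199.95 and keeps 300 − 199.95 = 100.05.
Round 1 (Alice proposes): Bob can get 100.05 next round, worth 0.97 × 100.05 = 97.0485 now; Alice offers that and keeps 202.9515.

202.95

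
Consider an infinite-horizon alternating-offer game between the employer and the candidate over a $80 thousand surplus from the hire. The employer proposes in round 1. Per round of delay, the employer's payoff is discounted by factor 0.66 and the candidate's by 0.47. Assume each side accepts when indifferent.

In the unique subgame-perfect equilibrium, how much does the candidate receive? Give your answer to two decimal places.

Let x be the employer's share when the employer proposes and y be the candidate's share when the candidate proposes.
The candidate accepts iff offered ≥ 0.47·y, so x = 80 − 0.47y. Symmetrically y = 80 − 0.66x.
Substituting: x = 80 − 0.47(80 − 0.66x), giving x(1 − 0.66·0.47) = 80(1 − 0.47).
So x = 80 × 0.53 / 0.6898 ≈ 61.4671, and the candidate receives 80 − x ≈ 18.5329.

18.53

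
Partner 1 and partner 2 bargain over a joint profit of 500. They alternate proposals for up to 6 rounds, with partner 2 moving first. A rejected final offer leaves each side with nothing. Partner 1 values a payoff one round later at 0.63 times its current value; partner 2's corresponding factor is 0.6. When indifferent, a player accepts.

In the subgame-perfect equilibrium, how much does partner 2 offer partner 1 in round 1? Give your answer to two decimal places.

Round 6 (partner 1 proposes): partner 2 will accept anything ≥ 0, so partner 1 offers 0 and keeps 500.
Round 5 (partner 2 proposes): partner 1 can get 500 next round, worth 0.63 × 500 = 315 now; partner 2 offers that and keeps 185.
Round 4 (partner 1 proposes): partner 2 can get 185 next round, worth 0.6 × 185 = 111 now, so partner 1 offers 111, keeping 389.
Round 3 (partner 2 proposes): partner 1 can get 389 next round, worth 0.63 × 389 = 245.07 now, so partner 2 offers 245.07, keeping 254.93.
Round 2 (partner 1 proposes): partner 2 can get 254.93 next round, worth 0.6 × 254.93 = 152.958 now, so partner 1 offers 152.958, keeping 347.042.
Round 1 (partner 2 proposes): partner 1 can get 347.042 next round, worth 0.63 × 347.042 = 218.63646 now. Partner 2 offers 218.63646 and keeps 500 − 218.63646 = 281.36354.

218.64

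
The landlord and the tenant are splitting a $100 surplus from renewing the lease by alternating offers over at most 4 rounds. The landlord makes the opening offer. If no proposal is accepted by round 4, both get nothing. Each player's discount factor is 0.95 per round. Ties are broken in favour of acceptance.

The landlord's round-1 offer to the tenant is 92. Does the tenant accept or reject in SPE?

Round 4 (the tenant proposes): rejection yields 0 for the landlord; the tenant offers 0 and keeps 100.
Round 3 (the landlord proposes): the tenant can get 100 next round, worth 0.95 × 100 = 95 now; the landlord offers that and keeps 5.
Round 2 (the tenant proposes): the landlord can get 5 next round, worth 0.95 × 5 = 4.75 now; the tenant offers that and keeps 95.25.
So by rejecting in round 1, the tenant gets 95.25 next round, worth 0.95 × 95.25 = 90.4875 now.
Offer 92 ≥ 90.4875, so the tenant accepts.

Accept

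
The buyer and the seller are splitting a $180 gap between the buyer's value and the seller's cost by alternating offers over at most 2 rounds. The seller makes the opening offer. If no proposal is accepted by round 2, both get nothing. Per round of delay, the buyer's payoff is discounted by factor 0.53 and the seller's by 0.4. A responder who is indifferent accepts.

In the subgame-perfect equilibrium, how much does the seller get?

Solve by backward induction from round 2.
Round 2 (the buyer proposes): the seller will accept anything ≥ 0, so the buyer offers 0 and keeps 180.
Round 1 (the seller proposes): the buyer can get 180 next round, worth 0.53 × 180 = 95.4 now, so the seller offers 95.4, keeping 84.6.

84.6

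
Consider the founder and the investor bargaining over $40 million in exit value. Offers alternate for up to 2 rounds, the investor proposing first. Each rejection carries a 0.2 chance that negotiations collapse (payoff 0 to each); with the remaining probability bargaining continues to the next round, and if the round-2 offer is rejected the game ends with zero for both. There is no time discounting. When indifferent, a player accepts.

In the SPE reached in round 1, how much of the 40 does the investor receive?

8

Round 2 (the founder proposes): rejection yields 0 for the investor; the founder offers 0 and keeps 40.
Round 1 (the investor proposes): rejecting gives the founder an expected 0.8 × 40 = 32. The investor offers 32 and keeps 40 − 32 = 8.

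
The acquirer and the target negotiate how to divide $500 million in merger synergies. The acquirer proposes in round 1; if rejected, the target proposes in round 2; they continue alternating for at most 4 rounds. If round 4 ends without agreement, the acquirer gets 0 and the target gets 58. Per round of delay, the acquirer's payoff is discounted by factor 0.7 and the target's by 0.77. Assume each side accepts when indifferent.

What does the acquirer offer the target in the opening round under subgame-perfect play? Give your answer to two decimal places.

323.02

Round 4 (the target proposes): the acquirer will accept anything ≥ 0, so the target offers 0 and keeps 500.
Round 3 (the acquirer proposes): the target can get 500 next round, worth 0.77 × 500 = 385 now; the acquirer offers that and keeps 115.
Round 2 (the target proposes): the acquirer can get 115 next round, worth 0.7 × 115 = 80.5 now. The target offers 80.5 and keeps 500 − 80.5 = 419.5.
Round 1 (the acquirer proposes): the target can get 419.5 next round, worth 0.77 × 419.5 = 323.015 now, so the acquirer offers 323.015, keeping 176.985.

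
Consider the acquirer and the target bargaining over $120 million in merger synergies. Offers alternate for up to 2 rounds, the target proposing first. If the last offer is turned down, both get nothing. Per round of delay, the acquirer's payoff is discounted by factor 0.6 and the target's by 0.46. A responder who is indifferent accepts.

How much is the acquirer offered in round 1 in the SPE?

Round 2 (the acquirer proposes): the target will accept anything ≥ 0, so the acquirer offers 0 and keeps 120.
Round 1 (the target proposes): the acquirer can get 120 next round, worth 0.6 × 120 = 72 now; the target offers that and keeps 48.

72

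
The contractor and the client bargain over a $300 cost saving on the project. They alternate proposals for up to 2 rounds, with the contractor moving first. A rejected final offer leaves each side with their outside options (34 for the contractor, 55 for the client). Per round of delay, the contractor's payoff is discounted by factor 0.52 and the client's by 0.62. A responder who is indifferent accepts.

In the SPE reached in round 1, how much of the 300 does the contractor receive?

135.08

Round 2 (the client proposes): the contractor gets 34 if talks fail, so the client offers 34 and keeps 266.
Round 1 (the contractor proposes): the client can get 266 next round, worth 0.62 × 266 = 164.92 now. The contractor offers 164.92 and keeps 300 − 164.92 = 135.08.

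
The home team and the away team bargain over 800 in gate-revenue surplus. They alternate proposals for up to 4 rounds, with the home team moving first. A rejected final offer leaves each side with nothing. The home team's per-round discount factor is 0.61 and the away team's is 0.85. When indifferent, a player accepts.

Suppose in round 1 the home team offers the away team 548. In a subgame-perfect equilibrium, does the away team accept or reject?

Reject

Round 4 (the away team proposes): the home team will accept anything ≥ 0, so the away team offers 0 and keeps 800.
Round 3 (the home team proposes): the away team can get 800 next round, worth 0.85 × 800 = 680 now, so the home team offers 680, keeping 120.
Round 2 (the away team proposes): the home team can get 120 next round, worth 0.61 × 120 = 73.2 now, so the away team offers 73.2, keeping 726.8.
So by rejecting in round 1, the away team gets 726.8 next round, worth 0.85 × 726.8 = 617.78 now.
Offer 548 < 617.78, so the away team rejects.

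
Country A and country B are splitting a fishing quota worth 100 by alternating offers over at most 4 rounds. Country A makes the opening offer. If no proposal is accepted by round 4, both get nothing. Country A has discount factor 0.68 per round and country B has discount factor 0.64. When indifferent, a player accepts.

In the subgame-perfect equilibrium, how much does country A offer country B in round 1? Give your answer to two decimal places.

48.33

By backward induction:
Round 4 (country B proposes): country A will accept anything ≥ 0, so country B offers 0 and keeps 100.
Round 3 (country A proposes): country B can get 100 next round, worth 0.64 × 100 = 64 now; country A offers that and keeps 36.
Round 2 (country B proposes): country A can get 36 next round, worth 0.68 × 36 = 24.48 now; country B offers that and keeps 75.52.
Round 1 (country A proposes): country B can get 75.52 next round, worth 0.64 × 75.52 = 48.3328 now; country A offers that and keeps 51.6672.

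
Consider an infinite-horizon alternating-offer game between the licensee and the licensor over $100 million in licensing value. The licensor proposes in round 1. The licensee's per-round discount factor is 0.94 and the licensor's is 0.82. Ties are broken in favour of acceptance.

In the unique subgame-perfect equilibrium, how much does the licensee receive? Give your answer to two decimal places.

In a stationary SPE each proposer offers the other exactly their discounted continuation value.
If the licensor keeps x when proposing and the licensee keeps y when proposing, then x = 100 − 0.94y and y = 100 − 0.82x.
Solving: x = 100(1 − 0.94) / (1 − 0.82·0.94) = 6 / 0.2292 ≈ 26.1780.
The licensee gets 100 − 26.1780 ≈ 73.8220.

73.82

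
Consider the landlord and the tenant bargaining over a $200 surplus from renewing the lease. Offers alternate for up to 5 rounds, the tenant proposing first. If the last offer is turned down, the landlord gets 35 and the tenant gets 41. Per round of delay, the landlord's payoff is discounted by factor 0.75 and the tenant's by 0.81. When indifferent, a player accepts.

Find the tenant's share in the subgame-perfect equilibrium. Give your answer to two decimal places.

141.27

Round 5 (the tenant proposes): the landlord gets 35 if talks fail, so the tenant offers 35 and keeps 165.
Round 4 (the landlord proposes): the tenant can get 165 next round, worth 0.81 × 165 = 133.65 now; the landlord offers that and keeps 66.35.
Round 3 (the tenant proposes): the landlord can get 66.35 next round, worth 0.75 × 66.35 = 49.7625 now; the tenant offers that and keeps 150.2375.
Round 2 (the landlord proposes): the tenant can get 150.2375 next round, worth 0.81 × 150.2375 = 121.692375 now, so the landlord offers 121.692375, keeping 78.307625.
Round 1 (the tenant proposes): the landlord can get 78.307625 next round, worth 0.75 × 78.307625 = 58.73071875 now, so the tenant offers 58.73071875, keeping 141.26928125.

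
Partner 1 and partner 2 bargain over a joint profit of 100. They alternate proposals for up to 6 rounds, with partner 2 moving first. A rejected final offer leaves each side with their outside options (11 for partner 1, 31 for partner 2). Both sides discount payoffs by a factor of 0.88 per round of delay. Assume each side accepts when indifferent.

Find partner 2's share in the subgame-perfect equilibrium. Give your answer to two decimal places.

Work backward from the last round.
Round 6 (partner 1 proposes): partner 2 gets 31 if talks fail, so partner 1 offers 31 and keeps 69.
Round 5 (partner 2 proposes): partner 1 can get 69 next round, worth 0.88 × 69 = 60.72 now. Partner 2 offers 60.72 and keeps 100 − 60.72 = 39.28.
Round 4 (partner 1 proposes): partner 2 can get 39.28 next round, worth 0.88 × 39.28 = 34.5664 now, so partner 1 offers 34.5664, keeping 65.4336.
Round 3 (partner 2 proposes): partner 1 can get 65.4336 next round, worth 0.88 × 65.4336 = 57.581568 now; partner 2 offers that and keeps 42.418432.
Round 2 (partner 1 proposes): partner 2 can get 42.418432 next round, worth 0.88 × 42.418432 = 37.32822016 now; partner 1 offers that and keeps 62.67177984.
Round 1 (partner 2 proposes): partner 1 can get 62.67177984 next round, worth 0.88 × 62.67177984 = 55.1511662592 now; partner 2 offers that and keeps 44.8488337408.

44.85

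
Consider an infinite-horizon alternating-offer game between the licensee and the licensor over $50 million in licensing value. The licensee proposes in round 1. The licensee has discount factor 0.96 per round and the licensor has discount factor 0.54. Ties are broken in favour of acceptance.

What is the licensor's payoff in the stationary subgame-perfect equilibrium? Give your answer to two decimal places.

In a stationary SPE each proposer offers the other exactly their discounted continuation value.
If the licensee keeps x when proposing and the licensor keeps y when proposing, then x = 50 − 0.54y and y = 50 − 0.96x.
Solving: x = 50(1 − 0.54) / (1 − 0.96·0.54) = 23 / 0.4816 ≈ 47.7575.
The licensor gets 50 − 47.7575 ≈ 2.2425.

2.24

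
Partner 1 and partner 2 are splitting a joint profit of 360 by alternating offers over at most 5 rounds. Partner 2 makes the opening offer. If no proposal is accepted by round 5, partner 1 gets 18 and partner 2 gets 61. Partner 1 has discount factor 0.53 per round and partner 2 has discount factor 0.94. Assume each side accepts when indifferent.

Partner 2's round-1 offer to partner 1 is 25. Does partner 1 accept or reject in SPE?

Accept

Round 5 (partner 2 proposes): partner 1 gets 18 if talks fail, so partner 2 offers 18 and keeps 342.
Round 4 (partner 1 proposes): partner 2 can get 342 next round, worth 0.94 × 342 = 321.48 now. Partner 1 offers 321.48 and keeps 360 − 321.48 = 38.52.
Round 3 (partner 2 proposes): partner 1 can get 38.52 next round, worth 0.53 × 38.52 = 20.4156 now; partner 2 offers that and keeps 339.5844.
Round 2 (partner 1 proposes): partner 2 can get 339.5844 next round, worth 0.94 × 339.5844 = 319.209336 now; partner 1 offers that and keeps 40.790664.
So by rejecting in round 1, partner 1 gets 40.790664 next round, worth 0.53 × 40.790664 = 21.61905192 now.
Offer 25 ≥ 21.61905192, so partner 1 accepts.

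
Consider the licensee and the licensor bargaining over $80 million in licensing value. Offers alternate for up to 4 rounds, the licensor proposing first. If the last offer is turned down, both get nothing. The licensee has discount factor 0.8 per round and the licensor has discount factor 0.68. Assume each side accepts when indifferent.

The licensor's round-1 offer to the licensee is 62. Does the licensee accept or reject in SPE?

Accept

Round 4 (the licensee proposes): the licensor will accept anything ≥ 0, so the licensee offers 0 and keeps 80.
Round 3 (the licensor proposes): the licensee can get 80 next round, worth 0.8 × 80 = 64 now; the licensor offers that and keeps 16.
Round 2 (the licensee proposes): the licensor can get 16 next round, worth 0.68 × 16 = 10.88 now. The licensee offers 10.88 and keeps 80 − 10.88 = 69.12.
So by rejecting in round 1, the licensee gets 69.12 next round, worth 0.8 × 69.12 = 55.296 now.
Offer 62 ≥ 55.296, so the licensee accepts.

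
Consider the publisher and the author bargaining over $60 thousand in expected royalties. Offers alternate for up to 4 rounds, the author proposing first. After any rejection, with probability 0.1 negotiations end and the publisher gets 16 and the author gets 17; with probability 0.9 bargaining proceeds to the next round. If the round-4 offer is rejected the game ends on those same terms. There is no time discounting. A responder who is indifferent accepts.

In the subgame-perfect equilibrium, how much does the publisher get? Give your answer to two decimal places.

Round 4 (the publisher proposes): the author gets 17 if talks fail, so the publisher offers 17 and keeps 43.
Round 3 (the author proposes): rejecting gives the publisher an expected 0.9 × 43 + 0.1 × 16 = 40.3, so the author offers 40.3, keeping 19.7.
Round 2 (the publisher proposes): rejecting gives the author an expected 0.9 × 19.7 + 0.1 × 17 = 19.43; the publisher offers that and keeps 40.57.
Round 1 (the author proposes): rejecting gives the publisher an expected 0.9 × 40.57 + 0.1 × 16 = 38.113, so the author offers 38.113, keeping 21.887.

38.11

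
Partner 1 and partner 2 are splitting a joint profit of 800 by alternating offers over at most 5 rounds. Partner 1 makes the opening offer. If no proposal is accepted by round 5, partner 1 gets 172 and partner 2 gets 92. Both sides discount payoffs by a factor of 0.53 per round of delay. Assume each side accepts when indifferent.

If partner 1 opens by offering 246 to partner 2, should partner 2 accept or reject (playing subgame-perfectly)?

Round 5 (partner 1 proposes): partner 2 gets 92 if talks fail, so partner 1 offers 92 and keeps 708.
Round 4 (partner 2 proposes): partner 1 can get 708 next round, worth 0.53 × 708 = 375.24 now, so partner 2 offers 375.24, keeping 424.76.
Round 3 (partner 1 proposes): partner 2 can get 424.76 next round, worth 0.53 × 424.76 = 225.1228 now. Partner 1 offers 225.1228 and keeps 800 − 225.1228 = 574.8772.
Round 2 (partner 2 proposes): partner 1 can get 574.8772 next round, worth 0.53 × 574.8772 = 304.684916 now. Partner 2 offers 304.684916 and keeps 800 − 304.684916 = 495.315084.
So by rejecting in round 1, partner 2 gets 495.315084 next round, worth 0.53 × 495.315084 = 262.51699452 now.
Offer 246 < 262.51699452, so partner 2 rejects.

Reject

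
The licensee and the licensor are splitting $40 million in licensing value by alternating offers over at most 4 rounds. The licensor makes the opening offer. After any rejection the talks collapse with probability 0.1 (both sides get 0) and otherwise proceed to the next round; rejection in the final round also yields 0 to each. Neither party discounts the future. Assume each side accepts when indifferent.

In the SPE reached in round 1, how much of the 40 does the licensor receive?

7.24

Round 4 (the licensee proposes): the licensor will accept anything ≥ 0, so the licensee offers 0 and keeps 40.
Round 3 (the licensor proposes): rejecting gives the licensee an expected 0.9 × 40 = 36; the licensor offers that and keeps 4.
Round 2 (the licensee proposes): rejecting gives the licensor an expected 0.9 × 4 = 3.6. The licensee offers 3.6 and keeps 40 − 3.6 = 36.4.
Round 1 (the licensor proposes): rejecting gives the licensee an expected 0.9 × 36.4 = 32.76. The licensor offers 32.76 and keeps 40 − 32.76 = 7.24.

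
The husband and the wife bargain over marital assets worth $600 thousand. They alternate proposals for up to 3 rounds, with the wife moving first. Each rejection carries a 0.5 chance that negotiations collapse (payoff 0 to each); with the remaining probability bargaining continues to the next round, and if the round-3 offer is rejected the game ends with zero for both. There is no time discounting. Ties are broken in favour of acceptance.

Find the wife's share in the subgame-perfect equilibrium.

450

Round 3 (the wife proposes): rejection yields 0 for the husband; the wife offers 0 and keeps 600.
Round 2 (the husband proposes): rejecting gives the wife an expected 0.5 × 600 = 300, so the husband offers 300, keeping 300.
Round 1 (the wife proposes): rejecting gives the husband an expected 0.5 × 300 = 150. The wife offers 150 and keeps 600 − 150 = 450.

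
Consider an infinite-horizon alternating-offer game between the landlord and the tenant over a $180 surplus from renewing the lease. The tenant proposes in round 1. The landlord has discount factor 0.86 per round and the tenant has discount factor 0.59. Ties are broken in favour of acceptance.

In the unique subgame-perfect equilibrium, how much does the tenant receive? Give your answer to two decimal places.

Let x be the tenant's share when the tenant proposes and y be the landlord's share when the landlord proposes.
The landlord accepts iff offered ≥ 0.86·y, so x = 180 − 0.86y. Symmetrically y = 180 − 0.59x.
Substituting: x = 180 − 0.86(180 − 0.59x), giving x(1 − 0.59·0.86) = 180(1 − 0.86).
So x = 180 × 0.14 / 0.4926 ≈ 51.1571, and the landlord receives 180 − x ≈ 128.8429.

51.16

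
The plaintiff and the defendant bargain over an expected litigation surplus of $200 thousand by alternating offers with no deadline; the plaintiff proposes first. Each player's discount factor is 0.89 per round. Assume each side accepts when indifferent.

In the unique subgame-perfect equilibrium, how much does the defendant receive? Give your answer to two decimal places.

94.18

In a stationary SPE each proposer offers the other exactly their discounted continuation value.
If the plaintiff keeps x when proposing and the defendant keeps y when proposing, then x = 200 − 0.89y and y = 200 − 0.89x.
Solving: x = 200(1 − 0.89) / (1 − 0.89·0.89) = 22 / 0.2079 ≈ 105.8201.
The defendant gets 200 − 105.8201 ≈ 94.1799.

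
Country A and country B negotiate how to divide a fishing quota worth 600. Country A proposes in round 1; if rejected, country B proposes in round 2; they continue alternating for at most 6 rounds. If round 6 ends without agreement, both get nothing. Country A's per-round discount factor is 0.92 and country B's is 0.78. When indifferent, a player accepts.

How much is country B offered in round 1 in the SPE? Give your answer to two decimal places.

305.30

Round 6 (country B proposes): rejection yields 0 for country A; country B offers 0 and keeps 600.
Round 5 (country A proposes): country B can get 600 next round, worth 0.78 × 600 = 468 now. Country A offers 468 and keeps 600 − 468 = 132.
Round 4 (country B proposes): country A can get 132 next round, worth 0.92 × 132 = 121.44 now, so country B offers 121.44, keeping 478.56.
Round 3 (country A proposes): country B can get 478.56 next round, worth 0.78 × 478.56 = 373.2768 now; country A offers that and keeps 226.7232.
Round 2 (country B proposes): country A can get 226.7232 next round, worth 0.92 × 226.7232 = 208.585344 now. Country B offers 208.585344 and keeps 600 − 208.585344 = 391.414656.
Round 1 (country A proposes): country B can get 391.414656 next round, worth 0.78 × 391.414656 = 305.30343168 now; country A offers that and keeps 294.69656832.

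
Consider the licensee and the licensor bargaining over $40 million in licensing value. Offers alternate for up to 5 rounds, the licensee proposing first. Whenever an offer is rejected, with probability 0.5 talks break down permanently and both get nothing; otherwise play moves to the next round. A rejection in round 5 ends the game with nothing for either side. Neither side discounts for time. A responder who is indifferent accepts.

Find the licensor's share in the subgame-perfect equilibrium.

Round 5 (the licensee proposes): the licensor will accept anything ≥ 0, so the licensee offers 0 and keeps 40.
Round 4 (the licensor proposes): rejecting gives the licensee an expected 0.5 × 40 = 20, so the licensor offers 20, keeping 20.
Round 3 (the licensee proposes): rejecting gives the licensor an expected 0.5 × 20 = 10; the licensee offers that and keeps 30.
Round 2 (the licensor proposes): rejecting gives the licensee an expected 0.5 × 30 = 15. The licensor offers 15 and keeps 40 − 15 = 25.
Round 1 (the licensee proposes): rejecting gives the licensor an expected 0.5 × 25 = 12.5, so the licensee offers 12.5, keeping 27.5.

12.5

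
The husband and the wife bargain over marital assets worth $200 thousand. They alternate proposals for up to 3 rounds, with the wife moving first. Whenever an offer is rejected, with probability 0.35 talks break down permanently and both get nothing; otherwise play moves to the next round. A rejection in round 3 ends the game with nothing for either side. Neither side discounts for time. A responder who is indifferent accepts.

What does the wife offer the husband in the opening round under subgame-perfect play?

Round 3 (the wife proposes): rejection yields 0 for the husband; the wife offers 0 and keeps 200.
Round 2 (the husband proposes): rejecting gives the wife an expected 0.65 × 200 = 130, so the husband offers 130, keeping 70.
Round 1 (the wife proposes): rejecting gives the husband an expected 0.65 × 70 = 45.5, so the wife offers 45.5, keeping 154.5.

45.5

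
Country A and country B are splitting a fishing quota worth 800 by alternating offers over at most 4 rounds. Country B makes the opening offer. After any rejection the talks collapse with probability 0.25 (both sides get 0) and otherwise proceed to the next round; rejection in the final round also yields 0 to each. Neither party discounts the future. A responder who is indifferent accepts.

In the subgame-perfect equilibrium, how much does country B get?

312.5

Round 4 (country A proposes): rejection yields 0 for country B; country A offers 0 and keeps 800.
Round 3 (country B proposes): rejecting gives country A an expected 0.75 × 800 = 600. Country B offers 600 and keeps 800 − 600 = 200.
Round 2 (country A proposes): rejecting gives country B an expected 0.75 × 200 = 150, so country A offers 150, keeping 650.
Round 1 (country B proposes): rejecting gives country A an expected 0.75 × 650 = 487.5, so country B offers 487.5, keeping 312.5.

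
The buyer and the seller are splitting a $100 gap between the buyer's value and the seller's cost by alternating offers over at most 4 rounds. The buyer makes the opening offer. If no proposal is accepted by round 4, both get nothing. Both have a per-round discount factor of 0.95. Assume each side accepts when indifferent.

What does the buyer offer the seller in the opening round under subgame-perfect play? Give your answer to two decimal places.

90.49

Round 4 (the seller proposes): rejection yields 0 for the buyer; the seller offers 0 and keeps 100.
Round 3 (the buyer proposes): the seller can get 100 next round, worth 0.95 × 100 = 95 now, so the buyer offers 95, keeping 5.
Round 2 (the seller proposes): the buyer can get 5 next round, worth 0.95 × 5 = 4.75 now, so the seller offers 4.75, keeping 95.25.
Round 1 (the buyer proposes): the seller can get 95.25 next round, worth 0.95 × 95.25 = 90.4875 now, so the buyer offers 90.4875, keeping 9.5125.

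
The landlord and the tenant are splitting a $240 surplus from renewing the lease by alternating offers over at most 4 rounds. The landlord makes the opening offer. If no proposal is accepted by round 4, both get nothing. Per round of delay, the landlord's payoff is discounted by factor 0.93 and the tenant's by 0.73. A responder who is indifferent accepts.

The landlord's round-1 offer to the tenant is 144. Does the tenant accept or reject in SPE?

Accept

Work out the tenant's continuation value if the offer is rejected.
Round 4 (the tenant proposes): the landlord will accept anything ≥ 0, so the tenant offers 0 and keeps 240.
Round 3 (the landlord proposes): the tenant can get 240 next round, worth 0.73 × 240 = 175.2 now, so the landlord offers 175.2, keeping 64.8.
Round 2 (the tenant proposes): the landlord can get 64.8 next round, worth 0.93 × 64.8 = 60.264 now; the tenant offers that and keeps 179.736.
So by rejecting in round 1, the tenant gets 179.736 next round, worth 0.73 × 179.736 = 131.20728 now.
Offer 144 ≥ 131.20728, so the tenant accepts.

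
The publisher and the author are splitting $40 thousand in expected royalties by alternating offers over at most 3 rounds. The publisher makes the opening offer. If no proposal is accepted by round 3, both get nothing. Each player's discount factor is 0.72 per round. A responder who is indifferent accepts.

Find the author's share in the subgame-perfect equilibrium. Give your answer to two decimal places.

Work backward from the last round.
Round 3 (the publisher proposes): the author will accept anything ≥ 0, so the publisher offers 0 and keeps 40.
Round 2 (the author proposes): the publisher can get 40 next round, worth 0.72 × 40 = 28.8 now. The author offers 28.8 and keeps 40 − 28.8 = 11.2.
Round 1 (the publisher proposes): the author can get 11.2 next round, worth 0.72 × 11.2 = 8.064 now. The publisher offers 8.064 and keeps 40 − 8.064 = 31.936.

8.06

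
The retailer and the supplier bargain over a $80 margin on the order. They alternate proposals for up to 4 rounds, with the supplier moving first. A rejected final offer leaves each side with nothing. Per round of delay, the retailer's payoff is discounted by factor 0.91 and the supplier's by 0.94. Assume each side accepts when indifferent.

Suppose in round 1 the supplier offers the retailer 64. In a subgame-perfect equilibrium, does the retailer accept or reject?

Work out the retailer's continuation value if the offer is rejected.
Round 4 (the retailer proposes): the supplier will accept anything ≥ 0, so the retailer offers 0 and keeps 80.
Round 3 (the supplier proposes): the retailer can get 80 next round, worth 0.91 × 80 = 72.8 now. The supplier offers 72.8 and keeps 80 − 72.8 = 7.2.
Round 2 (the retailer proposes): the supplier can get 7.2 next round, worth 0.94 × 7.2 = 6.768 now. The retailer offers 6.768 and keeps 80 − 6.768 = 73.232.
So by rejecting in round 1, the retailer gets 73.232 next round, worth 0.91 × 73.232 = 66.64112 now.
Offer 64 < 66.64112, so the retailer rejects.

Reject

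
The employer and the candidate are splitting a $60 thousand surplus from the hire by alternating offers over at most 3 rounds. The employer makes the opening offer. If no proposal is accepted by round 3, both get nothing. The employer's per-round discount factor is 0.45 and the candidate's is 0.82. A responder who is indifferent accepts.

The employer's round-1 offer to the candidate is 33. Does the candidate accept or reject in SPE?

Accept

Round 3 (the employer proposes): the candidate will accept anything ≥ 0, so the employer offers 0 and keeps 60.
Round 2 (the candidate proposes): the employer can get 60 next round, worth 0.45 × 60 = 27 now, so the candidate offers 27, keeping 33.
So by rejecting in round 1, the candidate gets 33 next round, worth 0.82 × 33 = 27.06 now.
Offer 33 ≥ 27.06, so the candidate accepts.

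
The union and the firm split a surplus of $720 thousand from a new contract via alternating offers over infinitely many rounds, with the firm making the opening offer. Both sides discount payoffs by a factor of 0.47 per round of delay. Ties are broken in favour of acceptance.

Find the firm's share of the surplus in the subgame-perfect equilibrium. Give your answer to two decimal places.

489.80

In a stationary SPE each proposer offers the other exactly their discounted continuation value.
If the firm keeps x when proposing and the union keeps y when proposing, then x = 720 − 0.47y and y = 720 − 0.47x.
Solving: x = 720(1 − 0.47) / (1 − 0.47·0.47) = 381.6 / 0.7791 ≈ 489.7959.
The union gets 720 − 489.7959 ≈ 230.2041.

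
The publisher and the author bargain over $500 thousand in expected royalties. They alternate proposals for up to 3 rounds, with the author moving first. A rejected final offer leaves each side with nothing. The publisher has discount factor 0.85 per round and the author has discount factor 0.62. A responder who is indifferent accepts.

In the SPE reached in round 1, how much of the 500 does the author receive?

338.5

Round 3 (the author proposes): the publisher will accept anything ≥ 0, so the author offers 0 and keeps 500.
Round 2 (the publisher proposes): the author can get 500 next round, worth 0.62 × 500 = 310 now, so the publisher offers 310, keeping 190.
Round 1 (the author proposes): the publisher can get 190 next round, worth 0.85 × 190 = 161.5 now, so the author offers 161.5, keeping 338.5.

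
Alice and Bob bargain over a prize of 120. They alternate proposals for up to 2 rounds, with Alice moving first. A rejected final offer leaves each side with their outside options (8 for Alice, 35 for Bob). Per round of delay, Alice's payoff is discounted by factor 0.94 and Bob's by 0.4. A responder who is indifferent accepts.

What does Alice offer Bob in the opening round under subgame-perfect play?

Solve by backward induction from round 2.
Round 2 (Bob proposes): Alice gets 8 if talks fail, so Bob offers 8 and keeps 112.
Round 1 (Alice proposes): Bob can get 112 next round, worth 0.4 × 112 = 44.8 now. Alice offers 44.8 and keeps 120 − 44.8 = 75.2.

44.8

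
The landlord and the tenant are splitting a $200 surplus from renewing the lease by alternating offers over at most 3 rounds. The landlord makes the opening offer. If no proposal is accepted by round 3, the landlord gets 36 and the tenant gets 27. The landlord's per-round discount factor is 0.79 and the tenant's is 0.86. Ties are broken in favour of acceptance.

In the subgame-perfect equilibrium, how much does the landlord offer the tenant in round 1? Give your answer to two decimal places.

54.46

Round 3 (the landlord proposes): the tenant gets 27 if talks fail, so the landlord offers 27 and keeps 173.
Round 2 (the tenant proposes): the landlord can get 173 next round, worth 0.79 × 173 = 136.67 now. The tenant offers 136.67 and keeps 200 − 136.67 = 63.33.
Round 1 (the landlord proposes): the tenant can get 63.33 next round, worth 0.86 × 63.33 = 54.4638 now, so the landlord offers 54.4638, keeping 145.5362.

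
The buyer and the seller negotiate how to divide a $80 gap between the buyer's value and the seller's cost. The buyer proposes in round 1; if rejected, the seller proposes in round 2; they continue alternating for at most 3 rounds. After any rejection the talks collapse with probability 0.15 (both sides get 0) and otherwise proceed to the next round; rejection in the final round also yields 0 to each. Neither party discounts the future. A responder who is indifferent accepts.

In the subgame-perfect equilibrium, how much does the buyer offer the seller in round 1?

Round 3 (the buyer proposes): the seller will accept anything ≥ 0, so the buyer offers 0 and keeps 80.
Round 2 (the seller proposes): rejecting gives the buyer an expected 0.85 × 80 = 68. The seller offers 68 and keeps 80 − 68 = 12.
Round 1 (the buyer proposes): rejecting gives the seller an expected 0.85 × 12 = 10.2. The buyer offers 10.2 and keeps 80 − 10.2 = 69.8.

10.2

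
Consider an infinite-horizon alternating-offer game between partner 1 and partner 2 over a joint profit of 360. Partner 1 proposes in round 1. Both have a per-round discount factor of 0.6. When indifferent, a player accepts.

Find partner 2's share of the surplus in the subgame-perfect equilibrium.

135

When partner 1 proposes, partner 2 accepts any offer worth at least 0.6 times what partner 2 would get by proposing next round; and vice versa.
This gives x = 360 − 0.6y and y = 360 − 0.6x, where x and y are each side's share when it proposes.
Hence (1 − 0.6·0.6)x = 360(1 − 0.6), i.e. 0.64·x = 144.
x = 225; partner 2's share is 360 − x = 135.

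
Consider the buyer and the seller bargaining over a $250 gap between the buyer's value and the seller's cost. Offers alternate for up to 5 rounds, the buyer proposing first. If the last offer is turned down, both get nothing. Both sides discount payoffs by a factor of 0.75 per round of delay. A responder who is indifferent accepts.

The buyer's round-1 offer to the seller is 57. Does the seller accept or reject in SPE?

Reject

Round 5 (the buyer proposes): the seller will accept anything ≥ 0, so the buyer offers 0 and keeps 250.
Round 4 (the seller proposes): the buyer can get 250 next round, worth 0.75 × 250 = 187.5 now; the seller offers that and keeps 62.5.
Round 3 (the buyer proposes): the seller can get 62.5 next round, worth 0.75 × 62.5 = 46.875 now, so the buyer offers 46.875, keeping 203.125.
Round 2 (the seller proposes): the buyer can get 203.125 next round, worth 0.75 × 203.125 = 152.34375 now; the seller offers that and keeps 97.65625.
So by rejecting in round 1, the seller gets 97.65625 next round, worth 0.75 × 97.65625 = 73.2421875 now.
Offer 57 < 73.2421875, so the seller rejects.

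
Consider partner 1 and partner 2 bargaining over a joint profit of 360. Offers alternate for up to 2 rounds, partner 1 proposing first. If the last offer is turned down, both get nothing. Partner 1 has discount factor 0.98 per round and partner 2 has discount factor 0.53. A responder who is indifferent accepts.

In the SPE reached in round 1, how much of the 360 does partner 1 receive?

Round 2 (partner 2 proposes): partner 1 will accept anything ≥ 0, so partner 2 offers 0 and keeps 360.
Round 1 (partner 1 proposes): partner 2 can get 360 next round, worth 0.53 × 360 = 190.8 now, so partner 1 offers 190.8, keeping 169.2.

169.2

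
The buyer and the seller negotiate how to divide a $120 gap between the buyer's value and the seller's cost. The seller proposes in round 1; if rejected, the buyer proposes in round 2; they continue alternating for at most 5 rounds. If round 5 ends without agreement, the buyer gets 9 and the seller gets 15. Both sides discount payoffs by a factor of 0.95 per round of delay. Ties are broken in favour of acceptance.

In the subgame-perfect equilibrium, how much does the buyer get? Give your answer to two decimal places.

Round 5 (the seller proposes): the buyer gets 9 if talks fail, so the seller offers 9 and keeps 111.
Round 4 (the buyer proposes): the seller can get 111 next round, worth 0.95 × 111 = 105.45 now; the buyer offers that and keeps 14.55.
Round 3 (the seller proposes): the buyer can get 14.55 next round, worth 0.95 × 14.55 = 13.8225 now. The seller offers 13.8225 and keeps 120 − 13.8225 = 106.1775.
Round 2 (the buyer proposes): the seller can get 106.1775 next round, worth 0.95 × 106.1775 = 100.868625 now; the buyer offers that and keeps 19.131375.
Round 1 (the seller proposes): the buyer can get 19.131375 next round, worth 0.95 × 19.131375 = 18.17480625 now. The seller offers 18.17480625 and keeps 120 − 18.17480625 = 101.82519375.

18.17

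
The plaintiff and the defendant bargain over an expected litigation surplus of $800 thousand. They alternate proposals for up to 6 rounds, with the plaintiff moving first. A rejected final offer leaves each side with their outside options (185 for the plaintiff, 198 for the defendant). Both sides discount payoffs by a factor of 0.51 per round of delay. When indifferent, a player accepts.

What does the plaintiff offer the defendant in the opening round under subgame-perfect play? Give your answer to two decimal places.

Round 6 (the defendant proposes): the plaintiff gets 185 if talks fail, so the defendant offers 185 and keeps 615.
Round 5 (the plaintiff proposes): the defendant can get 615 next round, worth 0.51 × 615 = 313.65 now, so the plaintiff offers 313.65, keeping 486.35.
Round 4 (the defendant proposes): the plaintiff can get 486.35 next round, worth 0.51 × 486.35 = 248.0385 now; the defendant offers that and keeps 551.9615.
Round 3 (the plaintiff proposes): the defendant can get 551.9615 next round, worth 0.51 × 551.9615 = 281.500365 now; the plaintiff offers that and keeps 518.499635.
Round 2 (the defendant proposes): the plaintiff can get 518.499635 next round, worth 0.51 × 518.499635 = 264.43481385 now; the defendant offers that and keeps 535.56518615.
Round 1 (the plaintiff proposes): the defendant can get 535.56518615 next round, worth 0.51 × 535.56518615 = 273.1382449365 now, so the plaintiff offers 273.1382449365, keeping 526.8617550635.

273.14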